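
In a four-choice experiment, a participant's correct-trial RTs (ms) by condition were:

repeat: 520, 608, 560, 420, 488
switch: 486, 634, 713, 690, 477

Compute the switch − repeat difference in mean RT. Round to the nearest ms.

M(repeat) = 2596/5 = 519.200
M(switch) = 3000/5 = 600.000
Difference = 600.000 − 519.200 = 80.800 ms

81 ms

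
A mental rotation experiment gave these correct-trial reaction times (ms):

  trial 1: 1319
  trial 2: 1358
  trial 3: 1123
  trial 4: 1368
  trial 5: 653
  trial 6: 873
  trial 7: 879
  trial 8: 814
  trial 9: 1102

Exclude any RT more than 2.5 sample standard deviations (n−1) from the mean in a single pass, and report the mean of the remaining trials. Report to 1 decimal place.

1054.3 ms

n = 9, ΣRT = 9489, M = 1054.333
Σ(x−M)² = 550088.00; s = √(550088.00/8) = 262.223
Cutoffs: 1054.333 ± 2.5·262.223 → [398.8, 1709.9]
No RTs fall outside the cutoffs; all 9 retained. Mean = 9489/9 = 1054.333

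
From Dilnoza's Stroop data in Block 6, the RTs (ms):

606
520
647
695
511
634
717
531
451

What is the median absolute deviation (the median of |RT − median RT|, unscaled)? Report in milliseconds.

Sorted: 451, 511, 520, 531, 606, 634, 647, 695, 717 → median = 606
|x − 606|: 0, 86, 41, 89, 95, 28, 111, 75, 155
Sorted deviations: 0, 28, 41, 75, 86, 89, 95, 111, 155 → MAD = 86

86 ms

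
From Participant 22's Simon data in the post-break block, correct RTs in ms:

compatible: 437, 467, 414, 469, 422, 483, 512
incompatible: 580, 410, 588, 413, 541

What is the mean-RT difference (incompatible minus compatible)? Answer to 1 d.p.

M(compatible) = 3204/7 = 457.714
M(incompatible) = 2532/5 = 506.400
Difference = 506.400 − 457.714 = 48.686 ms

48.7 ms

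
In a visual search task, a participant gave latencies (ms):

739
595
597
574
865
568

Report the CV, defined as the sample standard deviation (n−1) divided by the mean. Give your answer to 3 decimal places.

n = 6, Σ = 3938, M = 656.3333
Σ(x−M)² = 72239.333; s = √(72239.333/5) = 120.1993
CV = 120.1993 / 656.3333 = 0.18314

0.183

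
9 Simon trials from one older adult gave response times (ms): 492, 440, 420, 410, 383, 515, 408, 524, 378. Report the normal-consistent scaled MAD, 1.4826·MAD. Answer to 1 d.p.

54.9 ms

Sorted: 378, 383, 408, 410, 420, 440, 492, 515, 524 → median = 420
|x − 420| sorted: 0, 10, 12, 20, 37, 42, 72, 95, 104 → MAD = 37
Robust SD ≈ 1.4826 × 37 = 54.856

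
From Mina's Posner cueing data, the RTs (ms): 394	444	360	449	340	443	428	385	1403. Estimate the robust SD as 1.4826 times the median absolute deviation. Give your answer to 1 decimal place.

Sorted: 340, 360, 385, 394, 428, 443, 444, 449, 1403 → median = 428
|x − 428| sorted: 0, 15, 16, 21, 34, 43, 68, 88, 975 → MAD = 34
Robust SD ≈ 1.4826 × 34 = 50.408

50.4 ms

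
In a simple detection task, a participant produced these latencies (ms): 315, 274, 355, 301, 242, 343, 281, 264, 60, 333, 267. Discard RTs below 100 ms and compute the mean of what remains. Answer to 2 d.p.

297.50 ms

Excluded: 60
Retained (n=10): Σ = 2975
Mean = 2975/10 = 297.5000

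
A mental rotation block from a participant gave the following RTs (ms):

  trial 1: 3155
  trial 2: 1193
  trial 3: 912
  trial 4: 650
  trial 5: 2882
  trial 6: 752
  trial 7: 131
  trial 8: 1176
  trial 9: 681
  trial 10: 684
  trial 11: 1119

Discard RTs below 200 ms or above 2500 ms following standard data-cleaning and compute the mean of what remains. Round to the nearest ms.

Excluded: 131, 2882, 3155
Retained (n=8): Σ = 7167
Mean = 7167/8 = 895.8750

896 ms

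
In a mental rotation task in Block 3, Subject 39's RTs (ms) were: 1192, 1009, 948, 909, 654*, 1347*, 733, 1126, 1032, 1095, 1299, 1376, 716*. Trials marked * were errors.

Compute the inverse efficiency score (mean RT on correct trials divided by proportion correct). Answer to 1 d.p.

Correct trials (n=10): 1192, 1009, 948, 909, 733, 1126, 1032, 1095, 1299, 1376
Mean correct RT = 10719/10 = 1071.9000 ms
Proportion correct = 10/13
IES = 1071.9000 / (10/13) = 1393.470 ms

1393.5 ms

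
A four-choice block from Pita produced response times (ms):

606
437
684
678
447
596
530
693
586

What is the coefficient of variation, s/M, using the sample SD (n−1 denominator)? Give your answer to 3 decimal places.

0.165

n = 9, Σ = 5257, M = 584.1111
Σ(x−M)² = 74642.889; s = √(74642.889/8) = 96.5938
CV = 96.5938 / 584.1111 = 0.16537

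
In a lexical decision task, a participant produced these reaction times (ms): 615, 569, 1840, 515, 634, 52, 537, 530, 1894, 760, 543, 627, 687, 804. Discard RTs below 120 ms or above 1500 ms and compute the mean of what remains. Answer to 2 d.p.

Excluded: 52, 1840, 1894
Retained (n=11): Σ = 6821
Mean = 6821/11 = 620.0909

620.09 ms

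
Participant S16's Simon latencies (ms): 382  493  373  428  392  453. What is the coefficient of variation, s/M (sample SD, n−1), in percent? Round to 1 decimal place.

n = 6, Σ = 2521, M = 420.1667
Σ(x−M)² = 10918.833; s = √(10918.833/5) = 46.7308
CV = 46.7308 / 420.1667 = 0.11122 = 11.122%

11.1%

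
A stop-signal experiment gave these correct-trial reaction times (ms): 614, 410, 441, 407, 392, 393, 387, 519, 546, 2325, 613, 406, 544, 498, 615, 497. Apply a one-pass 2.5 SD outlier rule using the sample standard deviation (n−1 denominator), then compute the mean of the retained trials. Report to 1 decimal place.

n = 16, ΣRT = 9607, M = 600.438
Σ(x−M)² = 3277585.94; s = √(3277585.94/15) = 467.446
Cutoffs: 600.438 ± 2.5·467.446 → [-568.2, 1769.1]
Outside: 2325 → excluded.
Retained (n=15): Σ = 7282, mean = 7282/15 = 485.467

485.5 ms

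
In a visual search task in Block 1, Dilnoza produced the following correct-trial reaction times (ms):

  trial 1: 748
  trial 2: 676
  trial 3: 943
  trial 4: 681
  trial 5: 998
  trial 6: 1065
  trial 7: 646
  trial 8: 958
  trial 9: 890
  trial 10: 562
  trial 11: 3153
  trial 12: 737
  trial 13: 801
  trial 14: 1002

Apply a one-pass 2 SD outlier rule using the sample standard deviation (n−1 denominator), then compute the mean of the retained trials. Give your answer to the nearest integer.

824 ms

n = 14, ΣRT = 13860, M = 990.000
Σ(x−M)² = 5351526.00; s = √(5351526.00/13) = 641.604
Cutoffs: 990.000 ± 2·641.604 → [-293.2, 2273.2]
Outside: 3153 → excluded.
Retained (n=13): Σ = 10707, mean = 10707/13 = 823.615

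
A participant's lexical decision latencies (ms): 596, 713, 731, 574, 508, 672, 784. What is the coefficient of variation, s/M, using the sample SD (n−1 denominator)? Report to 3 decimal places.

n = 7, Σ = 4578, M = 654.0000
Σ(x−M)² = 57714.000; s = √(57714.000/6) = 98.0765
CV = 98.0765 / 654.0000 = 0.14996

0.150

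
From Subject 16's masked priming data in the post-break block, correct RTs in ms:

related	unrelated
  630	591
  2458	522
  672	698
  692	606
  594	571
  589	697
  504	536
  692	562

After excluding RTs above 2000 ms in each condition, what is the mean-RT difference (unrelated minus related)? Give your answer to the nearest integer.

-27 ms

related: exclude 2458
M(related) = 4373/7 = 624.714
M(unrelated) = 4783/8 = 597.875
Difference = 597.875 − 624.714 = -26.839 ms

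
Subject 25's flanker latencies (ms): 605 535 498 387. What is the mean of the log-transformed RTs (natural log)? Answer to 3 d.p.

6.214

ln(RT): 6.4052, 6.2823, 6.2106, 5.9584
Σ ln(RT) = 24.8565
Mean = 24.8565/4 = 6.21413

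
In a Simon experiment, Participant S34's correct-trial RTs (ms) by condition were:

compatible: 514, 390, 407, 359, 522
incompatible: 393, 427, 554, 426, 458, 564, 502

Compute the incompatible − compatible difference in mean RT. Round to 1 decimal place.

M(compatible) = 2192/5 = 438.400
M(incompatible) = 3324/7 = 474.857
Difference = 474.857 − 438.400 = 36.457 ms

36.5 ms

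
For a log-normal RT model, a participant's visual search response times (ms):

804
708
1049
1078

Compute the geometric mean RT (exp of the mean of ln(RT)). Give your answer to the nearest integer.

896 ms

ln(RT): 6.6896, 6.5624, 6.9556, 6.9829
Mean ln(RT) = 27.1905/4 = 6.79762
Geometric mean = exp(6.79762) = 895.72 ms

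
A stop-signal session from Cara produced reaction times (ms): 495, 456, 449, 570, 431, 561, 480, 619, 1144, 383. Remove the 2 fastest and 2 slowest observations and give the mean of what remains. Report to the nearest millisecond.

Sorted: 383, 431, 449, 456, 480, 495, 561, 570, 619, 1144
Drop lowest 2 (383, 431) and highest 2 (619, 1144)
Remaining (n=6): Σ = 3011, mean = 3011/6 = 501.833

502 ms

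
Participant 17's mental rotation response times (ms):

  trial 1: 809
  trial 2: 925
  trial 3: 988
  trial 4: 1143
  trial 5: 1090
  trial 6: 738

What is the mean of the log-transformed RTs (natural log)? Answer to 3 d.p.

6.843

ln(RT): 6.6958, 6.8298, 6.8957, 7.0414, 6.9939, 6.6039
Σ ln(RT) = 41.0606
Mean = 41.0606/6 = 6.84343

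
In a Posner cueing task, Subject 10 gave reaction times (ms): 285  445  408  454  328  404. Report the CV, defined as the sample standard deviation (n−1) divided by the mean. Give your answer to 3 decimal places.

0.173

n = 6, Σ = 2324, M = 387.3333
Σ(x−M)² = 22467.333; s = √(22467.333/5) = 67.0333
CV = 67.0333 / 387.3333 = 0.17306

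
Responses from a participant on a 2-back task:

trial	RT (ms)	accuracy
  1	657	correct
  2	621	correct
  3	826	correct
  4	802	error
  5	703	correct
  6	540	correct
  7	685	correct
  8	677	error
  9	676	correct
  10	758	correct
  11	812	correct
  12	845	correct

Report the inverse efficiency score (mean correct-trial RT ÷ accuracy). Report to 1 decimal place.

854.8 ms

Correct trials (n=10): 657, 621, 826, 703, 540, 685, 676, 758, 812, 845
Mean correct RT = 7123/10 = 712.3000 ms
Proportion correct = 10/12
IES = 712.3000 / (10/12) = 854.760 ms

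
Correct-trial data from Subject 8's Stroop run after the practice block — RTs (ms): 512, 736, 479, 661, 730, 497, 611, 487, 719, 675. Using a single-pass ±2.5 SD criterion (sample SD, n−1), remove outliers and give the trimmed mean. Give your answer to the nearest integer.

611 ms

n = 10, ΣRT = 6107, M = 610.700
Σ(x−M)² = 103642.10; s = √(103642.10/9) = 107.312
Cutoffs: 610.700 ± 2.5·107.312 → [342.4, 879.0]
No RTs fall outside the cutoffs; all 10 retained. Mean = 6107/10 = 610.700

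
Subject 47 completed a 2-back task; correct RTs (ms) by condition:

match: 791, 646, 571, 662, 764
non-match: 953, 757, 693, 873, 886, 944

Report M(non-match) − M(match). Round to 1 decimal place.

164.2 ms

M(match) = 3434/5 = 686.800
M(non-match) = 5106/6 = 851.000
Difference = 851.000 − 686.800 = 164.200 ms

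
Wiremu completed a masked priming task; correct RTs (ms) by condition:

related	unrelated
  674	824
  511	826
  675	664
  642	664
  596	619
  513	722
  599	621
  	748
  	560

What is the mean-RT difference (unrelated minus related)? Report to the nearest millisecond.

93 ms

M(related) = 4210/7 = 601.429
M(unrelated) = 6248/9 = 694.222
Difference = 694.222 − 601.429 = 92.794 ms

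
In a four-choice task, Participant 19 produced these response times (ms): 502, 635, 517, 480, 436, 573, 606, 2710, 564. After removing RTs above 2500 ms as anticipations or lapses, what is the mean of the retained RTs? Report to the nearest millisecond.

Excluded: 2710
Retained (n=8): Σ = 4313
Mean = 4313/8 = 539.1250

539 ms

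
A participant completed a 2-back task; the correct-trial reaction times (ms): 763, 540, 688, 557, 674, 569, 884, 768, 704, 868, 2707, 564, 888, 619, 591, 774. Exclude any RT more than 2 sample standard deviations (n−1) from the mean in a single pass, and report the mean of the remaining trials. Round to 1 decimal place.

696.7 ms

n = 16, ΣRT = 13158, M = 822.375
Σ(x−M)² = 4000915.75; s = √(4000915.75/15) = 516.457
Cutoffs: 822.375 ± 2·516.457 → [-210.5, 1855.3]
Outside: 2707 → excluded.
Retained (n=15): Σ = 10451, mean = 10451/15 = 696.733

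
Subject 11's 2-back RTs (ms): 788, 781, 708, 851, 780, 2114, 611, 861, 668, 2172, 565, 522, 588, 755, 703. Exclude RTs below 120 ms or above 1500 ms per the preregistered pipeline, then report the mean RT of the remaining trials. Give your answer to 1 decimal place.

706.2 ms

Excluded: 2114, 2172
Retained (n=13): Σ = 9181
Mean = 9181/13 = 706.2308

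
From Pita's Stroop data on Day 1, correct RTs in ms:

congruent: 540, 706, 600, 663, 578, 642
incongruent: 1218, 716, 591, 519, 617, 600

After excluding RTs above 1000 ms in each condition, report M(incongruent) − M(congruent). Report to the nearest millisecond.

incongruent: exclude 1218
M(congruent) = 3729/6 = 621.500
M(incongruent) = 3043/5 = 608.600
Difference = 608.600 − 621.500 = -12.900 ms

-13 ms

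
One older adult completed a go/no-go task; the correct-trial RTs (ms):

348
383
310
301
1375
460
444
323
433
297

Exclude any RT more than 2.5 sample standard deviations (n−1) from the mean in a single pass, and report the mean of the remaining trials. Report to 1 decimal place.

n = 10, ΣRT = 4674, M = 467.400
Σ(x−M)² = 949254.40; s = √(949254.40/9) = 324.766
Cutoffs: 467.400 ± 2.5·324.766 → [-344.5, 1279.3]
Outside: 1375 → excluded.
Retained (n=9): Σ = 3299, mean = 3299/9 = 366.556

366.6 ms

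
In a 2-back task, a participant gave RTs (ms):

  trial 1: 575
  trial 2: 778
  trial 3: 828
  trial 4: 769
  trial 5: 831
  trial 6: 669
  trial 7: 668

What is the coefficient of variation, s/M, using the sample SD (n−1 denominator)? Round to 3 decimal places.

n = 7, Σ = 5118, M = 731.1429
Σ(x−M)² = 55210.857; s = √(55210.857/6) = 95.9261
CV = 95.9261 / 731.1429 = 0.13120

0.131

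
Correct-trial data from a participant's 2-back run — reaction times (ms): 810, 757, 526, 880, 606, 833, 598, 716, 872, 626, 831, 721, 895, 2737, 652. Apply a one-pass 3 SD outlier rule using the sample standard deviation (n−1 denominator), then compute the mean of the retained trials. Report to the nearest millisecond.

n = 15, ΣRT = 13060, M = 870.667
Σ(x−M)² = 3920663.33; s = √(3920663.33/14) = 529.195
Cutoffs: 870.667 ± 3·529.195 → [-716.9, 2458.3]
Outside: 2737 → excluded.
Retained (n=14): Σ = 10323, mean = 10323/14 = 737.357

737 ms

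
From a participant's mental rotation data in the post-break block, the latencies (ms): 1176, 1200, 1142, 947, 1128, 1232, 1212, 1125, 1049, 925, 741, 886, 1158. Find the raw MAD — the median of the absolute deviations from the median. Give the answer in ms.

79 ms

Sorted: 741, 886, 925, 947, 1049, 1125, 1128, 1142, 1158, 1176, 1200, 1212, 1232 → median = 1128
|x − 1128|: 48, 72, 14, 181, 0, 104, 84, 3, 79, 203, 387, 242, 30
Sorted deviations: 0, 3, 14, 30, 48, 72, 79, 84, 104, 181, 203, 242, 387 → MAD = 79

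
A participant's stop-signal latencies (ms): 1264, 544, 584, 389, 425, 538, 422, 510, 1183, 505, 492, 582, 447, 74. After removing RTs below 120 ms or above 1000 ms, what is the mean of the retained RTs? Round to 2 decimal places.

Excluded: 74, 1183, 1264
Retained (n=11): Σ = 5438
Mean = 5438/11 = 494.3636

494.36 ms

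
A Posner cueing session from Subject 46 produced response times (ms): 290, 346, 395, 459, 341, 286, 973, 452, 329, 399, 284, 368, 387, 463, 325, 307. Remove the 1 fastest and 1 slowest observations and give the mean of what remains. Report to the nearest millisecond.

368 ms

Sorted: 284, 286, 290, 307, 325, 329, 341, 346, 368, 387, 395, 399, 452, 459, 463, 973
Drop lowest 1 (284) and highest 1 (973)
Remaining (n=14): Σ = 5147, mean = 5147/14 = 367.643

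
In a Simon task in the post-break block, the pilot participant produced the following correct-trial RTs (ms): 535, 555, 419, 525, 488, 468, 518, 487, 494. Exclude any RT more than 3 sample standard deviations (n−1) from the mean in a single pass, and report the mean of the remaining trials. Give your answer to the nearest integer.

n = 9, ΣRT = 4489, M = 498.778
Σ(x−M)² = 13119.56; s = √(13119.56/8) = 40.496
Cutoffs: 498.778 ± 3·40.496 → [377.3, 620.3]
No RTs fall outside the cutoffs; all 9 retained. Mean = 4489/9 = 498.778

499 ms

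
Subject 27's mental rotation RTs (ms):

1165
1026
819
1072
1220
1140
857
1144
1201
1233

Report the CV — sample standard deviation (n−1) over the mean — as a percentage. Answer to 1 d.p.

n = 10, Σ = 10877, M = 1087.7000
Σ(x−M)² = 192808.100; s = √(192808.100/9) = 146.3664
CV = 146.3664 / 1087.7000 = 0.13457 = 13.457%

13.5%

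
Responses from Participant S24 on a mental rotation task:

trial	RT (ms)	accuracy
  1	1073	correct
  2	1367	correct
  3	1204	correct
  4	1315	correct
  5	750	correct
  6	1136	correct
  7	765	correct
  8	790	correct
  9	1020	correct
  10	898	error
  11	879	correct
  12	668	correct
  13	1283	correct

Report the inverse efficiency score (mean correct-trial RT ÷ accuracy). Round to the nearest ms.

Correct trials (n=12): 1073, 1367, 1204, 1315, 750, 1136, 765, 790, 1020, 879, 668, 1283
Mean correct RT = 12250/12 = 1020.8333 ms
Proportion correct = 12/13
IES = 1020.8333 / (12/13) = 1105.903 ms

1106 ms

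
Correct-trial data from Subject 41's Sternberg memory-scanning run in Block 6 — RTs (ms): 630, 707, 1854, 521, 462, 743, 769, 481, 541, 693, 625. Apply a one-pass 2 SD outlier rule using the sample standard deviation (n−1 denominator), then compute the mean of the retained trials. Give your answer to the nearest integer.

617 ms

n = 11, ΣRT = 8026, M = 729.636
Σ(x−M)² = 1501214.55; s = √(1501214.55/10) = 387.455
Cutoffs: 729.636 ± 2·387.455 → [-45.3, 1504.5]
Outside: 1854 → excluded.
Retained (n=10): Σ = 6172, mean = 6172/10 = 617.200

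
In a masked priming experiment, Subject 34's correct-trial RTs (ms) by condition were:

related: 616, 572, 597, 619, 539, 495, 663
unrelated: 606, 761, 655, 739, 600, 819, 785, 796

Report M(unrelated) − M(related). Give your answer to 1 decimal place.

134.3 ms

M(related) = 4101/7 = 585.857
M(unrelated) = 5761/8 = 720.125
Difference = 720.125 − 585.857 = 134.268 ms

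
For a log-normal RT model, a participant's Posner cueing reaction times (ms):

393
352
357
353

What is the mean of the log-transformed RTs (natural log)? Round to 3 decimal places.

ln(RT): 5.9738, 5.8636, 5.8777, 5.8665
Σ ln(RT) = 23.5816
Mean = 23.5816/4 = 5.89541

5.895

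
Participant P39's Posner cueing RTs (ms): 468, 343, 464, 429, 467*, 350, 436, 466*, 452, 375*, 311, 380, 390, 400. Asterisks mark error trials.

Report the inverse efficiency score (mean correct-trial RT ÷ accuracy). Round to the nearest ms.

512 ms

Correct trials (n=11): 468, 343, 464, 429, 350, 436, 452, 311, 380, 390, 400
Mean correct RT = 4423/11 = 402.0909 ms
Proportion correct = 11/14
IES = 402.0909 / (11/14) = 511.752 ms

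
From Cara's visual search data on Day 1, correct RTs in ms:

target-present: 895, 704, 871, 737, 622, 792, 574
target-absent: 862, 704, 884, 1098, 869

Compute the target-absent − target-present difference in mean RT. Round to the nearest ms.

141 ms

M(target-present) = 5195/7 = 742.143
M(target-absent) = 4417/5 = 883.400
Difference = 883.400 − 742.143 = 141.257 ms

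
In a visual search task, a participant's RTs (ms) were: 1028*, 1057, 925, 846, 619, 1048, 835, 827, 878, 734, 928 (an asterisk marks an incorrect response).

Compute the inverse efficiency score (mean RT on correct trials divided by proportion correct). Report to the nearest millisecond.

957 ms

Correct trials (n=10): 1057, 925, 846, 619, 1048, 835, 827, 878, 734, 928
Mean correct RT = 8697/10 = 869.7000 ms
Proportion correct = 10/11
IES = 869.7000 / (10/11) = 956.670 ms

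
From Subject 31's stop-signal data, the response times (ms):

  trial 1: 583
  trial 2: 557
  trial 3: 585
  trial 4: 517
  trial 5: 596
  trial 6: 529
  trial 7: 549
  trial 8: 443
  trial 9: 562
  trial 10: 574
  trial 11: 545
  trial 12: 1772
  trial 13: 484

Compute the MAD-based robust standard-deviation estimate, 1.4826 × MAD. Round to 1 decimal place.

41.5 ms

Sorted: 443, 484, 517, 529, 545, 549, 557, 562, 574, 583, 585, 596, 1772 → median = 557
|x − 557| sorted: 0, 5, 8, 12, 17, 26, 28, 28, 39, 40, 73, 114, 1215 → MAD = 28
Robust SD ≈ 1.4826 × 28 = 41.513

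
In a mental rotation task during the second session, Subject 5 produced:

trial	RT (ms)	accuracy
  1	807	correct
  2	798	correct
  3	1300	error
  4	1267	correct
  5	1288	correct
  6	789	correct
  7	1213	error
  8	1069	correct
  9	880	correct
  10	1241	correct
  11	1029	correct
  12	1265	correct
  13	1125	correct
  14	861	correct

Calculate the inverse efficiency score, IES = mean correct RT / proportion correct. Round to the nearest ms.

Correct trials (n=12): 807, 798, 1267, 1288, 789, 1069, 880, 1241, 1029, 1265, 1125, 861
Mean correct RT = 12419/12 = 1034.9167 ms
Proportion correct = 12/14
IES = 1034.9167 / (12/14) = 1207.403 ms

1207 ms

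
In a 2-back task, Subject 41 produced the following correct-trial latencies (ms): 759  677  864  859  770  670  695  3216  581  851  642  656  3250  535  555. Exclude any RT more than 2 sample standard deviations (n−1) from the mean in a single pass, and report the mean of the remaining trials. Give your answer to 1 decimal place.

n = 15, ΣRT = 15580, M = 1038.667
Σ(x−M)² = 11264853.33; s = √(11264853.33/14) = 897.013
Cutoffs: 1038.667 ± 2·897.013 → [-755.4, 2832.7]
Outside: 3216, 3250 → excluded.
Retained (n=13): Σ = 9114, mean = 9114/13 = 701.077

701.1 ms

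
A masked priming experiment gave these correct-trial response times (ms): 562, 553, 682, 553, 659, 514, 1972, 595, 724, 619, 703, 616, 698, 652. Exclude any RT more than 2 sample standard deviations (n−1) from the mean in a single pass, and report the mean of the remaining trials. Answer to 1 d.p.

n = 14, ΣRT = 10102, M = 721.571
Σ(x−M)² = 1737867.43; s = √(1737867.43/13) = 365.626
Cutoffs: 721.571 ± 2·365.626 → [-9.7, 1452.8]
Outside: 1972 → excluded.
Retained (n=13): Σ = 8130, mean = 8130/13 = 625.385

625.4 ms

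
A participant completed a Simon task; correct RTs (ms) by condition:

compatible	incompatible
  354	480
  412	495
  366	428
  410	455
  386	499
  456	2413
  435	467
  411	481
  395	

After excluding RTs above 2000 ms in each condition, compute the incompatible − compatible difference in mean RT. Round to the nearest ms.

69 ms

incompatible: exclude 2413
M(compatible) = 3625/9 = 402.778
M(incompatible) = 3305/7 = 472.143
Difference = 472.143 − 402.778 = 69.365 ms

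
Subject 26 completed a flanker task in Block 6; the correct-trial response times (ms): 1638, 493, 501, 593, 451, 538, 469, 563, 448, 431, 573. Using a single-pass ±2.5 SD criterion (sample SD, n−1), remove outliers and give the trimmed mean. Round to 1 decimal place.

506.0 ms

n = 11, ΣRT = 6698, M = 608.909
Σ(x−M)² = 1194838.91; s = √(1194838.91/10) = 345.664
Cutoffs: 608.909 ± 2.5·345.664 → [-255.3, 1473.1]
Outside: 1638 → excluded.
Retained (n=10): Σ = 5060, mean = 5060/10 = 506.000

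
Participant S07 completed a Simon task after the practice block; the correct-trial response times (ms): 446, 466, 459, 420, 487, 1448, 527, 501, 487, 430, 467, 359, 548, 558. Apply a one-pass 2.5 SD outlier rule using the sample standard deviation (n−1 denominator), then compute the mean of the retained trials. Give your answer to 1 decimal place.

473.5 ms

n = 14, ΣRT = 7603, M = 543.071
Σ(x−M)² = 917490.93; s = √(917490.93/13) = 265.662
Cutoffs: 543.071 ± 2.5·265.662 → [-121.1, 1207.2]
Outside: 1448 → excluded.
Retained (n=13): Σ = 6155, mean = 6155/13 = 473.462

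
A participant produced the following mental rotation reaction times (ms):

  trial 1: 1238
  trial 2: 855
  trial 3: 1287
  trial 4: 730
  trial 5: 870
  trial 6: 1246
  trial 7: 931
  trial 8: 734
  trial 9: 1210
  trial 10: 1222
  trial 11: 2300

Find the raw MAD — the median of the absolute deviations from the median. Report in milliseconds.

279 ms

Sorted: 730, 734, 855, 870, 931, 1210, 1222, 1238, 1246, 1287, 2300 → median = 1210
|x − 1210|: 28, 355, 77, 480, 340, 36, 279, 476, 0, 12, 1090
Sorted deviations: 0, 12, 28, 36, 77, 279, 340, 355, 476, 480, 1090 → MAD = 279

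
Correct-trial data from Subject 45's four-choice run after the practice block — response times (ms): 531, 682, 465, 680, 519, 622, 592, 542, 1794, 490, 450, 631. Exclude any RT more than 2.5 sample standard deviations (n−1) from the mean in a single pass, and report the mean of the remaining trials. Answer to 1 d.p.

n = 12, ΣRT = 7998, M = 666.500
Σ(x−M)² = 1454713.00; s = √(1454713.00/11) = 363.657
Cutoffs: 666.500 ± 2.5·363.657 → [-242.6, 1575.6]
Outside: 1794 → excluded.
Retained (n=11): Σ = 6204, mean = 6204/11 = 564.000

564.0 ms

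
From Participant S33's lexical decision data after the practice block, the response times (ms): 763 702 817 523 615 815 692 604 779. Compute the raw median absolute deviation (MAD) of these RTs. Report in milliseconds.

Sorted: 523, 604, 615, 692, 702, 763, 779, 815, 817 → median = 702
|x − 702|: 61, 0, 115, 179, 87, 113, 10, 98, 77
Sorted deviations: 0, 10, 61, 77, 87, 98, 113, 115, 179 → MAD = 87

87 ms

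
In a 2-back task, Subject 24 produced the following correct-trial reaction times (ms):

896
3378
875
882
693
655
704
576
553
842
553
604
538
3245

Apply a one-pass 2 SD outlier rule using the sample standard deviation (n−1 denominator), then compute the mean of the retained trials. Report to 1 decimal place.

n = 14, ΣRT = 14994, M = 1071.000
Σ(x−M)² = 11940208.00; s = √(11940208.00/13) = 958.372
Cutoffs: 1071.000 ± 2·958.372 → [-845.7, 2987.7]
Outside: 3245, 3378 → excluded.
Retained (n=12): Σ = 8371, mean = 8371/12 = 697.583

697.6 ms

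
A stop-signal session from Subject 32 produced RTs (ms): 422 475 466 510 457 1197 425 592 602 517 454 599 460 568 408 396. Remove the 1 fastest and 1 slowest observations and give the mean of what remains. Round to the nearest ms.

Sorted: 396, 408, 422, 425, 454, 457, 460, 466, 475, 510, 517, 568, 592, 599, 602, 1197
Drop lowest 1 (396) and highest 1 (1197)
Remaining (n=14): Σ = 6955, mean = 6955/14 = 496.786

497 ms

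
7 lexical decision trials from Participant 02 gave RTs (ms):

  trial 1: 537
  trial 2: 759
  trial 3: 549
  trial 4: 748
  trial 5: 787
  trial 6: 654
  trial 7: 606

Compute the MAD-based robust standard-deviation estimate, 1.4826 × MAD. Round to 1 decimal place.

155.7 ms

Sorted: 537, 549, 606, 654, 748, 759, 787 → median = 654
|x − 654| sorted: 0, 48, 94, 105, 105, 117, 133 → MAD = 105
Robust SD ≈ 1.4826 × 105 = 155.673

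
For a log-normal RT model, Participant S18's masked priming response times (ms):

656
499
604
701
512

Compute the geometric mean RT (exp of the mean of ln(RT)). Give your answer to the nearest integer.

589 ms

ln(RT): 6.4862, 6.2126, 6.4036, 6.5525, 6.2383
Mean ln(RT) = 31.8932/5 = 6.37863
Geometric mean = exp(6.37863) = 589.12 ms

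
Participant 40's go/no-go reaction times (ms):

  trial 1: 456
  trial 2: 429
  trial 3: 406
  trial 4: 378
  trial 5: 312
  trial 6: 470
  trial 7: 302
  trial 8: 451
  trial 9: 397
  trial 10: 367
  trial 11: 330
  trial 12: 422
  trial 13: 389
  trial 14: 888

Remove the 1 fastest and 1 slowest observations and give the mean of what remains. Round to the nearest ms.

Sorted: 302, 312, 330, 367, 378, 389, 397, 406, 422, 429, 451, 456, 470, 888
Drop lowest 1 (302) and highest 1 (888)
Remaining (n=12): Σ = 4807, mean = 4807/12 = 400.583

401 ms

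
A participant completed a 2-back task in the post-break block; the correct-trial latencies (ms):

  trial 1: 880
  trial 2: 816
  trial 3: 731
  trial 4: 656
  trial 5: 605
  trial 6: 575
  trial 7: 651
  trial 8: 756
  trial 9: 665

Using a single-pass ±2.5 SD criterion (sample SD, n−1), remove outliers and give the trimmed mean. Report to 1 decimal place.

n = 9, ΣRT = 6335, M = 703.889
Σ(x−M)² = 80028.89; s = √(80028.89/8) = 100.018
Cutoffs: 703.889 ± 2.5·100.018 → [453.8, 953.9]
No RTs fall outside the cutoffs; all 9 retained. Mean = 6335/9 = 703.889

703.9 ms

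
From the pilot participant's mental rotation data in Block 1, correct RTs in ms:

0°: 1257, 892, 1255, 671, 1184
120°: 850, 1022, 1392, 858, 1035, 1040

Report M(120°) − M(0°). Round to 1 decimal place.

-19.0 ms

M(0°) = 5259/5 = 1051.800
M(120°) = 6197/6 = 1032.833
Difference = 1032.833 − 1051.800 = -18.967 ms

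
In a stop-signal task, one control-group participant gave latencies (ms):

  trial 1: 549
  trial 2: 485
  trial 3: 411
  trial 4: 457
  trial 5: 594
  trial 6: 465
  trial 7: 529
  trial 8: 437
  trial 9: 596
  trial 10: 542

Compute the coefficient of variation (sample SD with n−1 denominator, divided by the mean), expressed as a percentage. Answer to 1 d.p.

n = 10, Σ = 5065, M = 506.5000
Σ(x−M)² = 37824.500; s = √(37824.500/9) = 64.8284
CV = 64.8284 / 506.5000 = 0.12799 = 12.799%

12.8%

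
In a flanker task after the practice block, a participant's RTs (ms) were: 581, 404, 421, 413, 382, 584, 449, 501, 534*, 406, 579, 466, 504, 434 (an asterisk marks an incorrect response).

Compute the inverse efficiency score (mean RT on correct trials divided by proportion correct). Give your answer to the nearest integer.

507 ms

Correct trials (n=13): 581, 404, 421, 413, 382, 584, 449, 501, 406, 579, 466, 504, 434
Mean correct RT = 6124/13 = 471.0769 ms
Proportion correct = 13/14
IES = 471.0769 / (13/14) = 507.314 ms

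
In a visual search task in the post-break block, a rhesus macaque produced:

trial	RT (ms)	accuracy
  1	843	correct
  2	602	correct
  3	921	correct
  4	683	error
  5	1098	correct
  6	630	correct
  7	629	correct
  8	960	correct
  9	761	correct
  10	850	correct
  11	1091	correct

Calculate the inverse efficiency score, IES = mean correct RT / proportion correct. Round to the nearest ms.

922 ms

Correct trials (n=10): 843, 602, 921, 1098, 630, 629, 960, 761, 850, 1091
Mean correct RT = 8385/10 = 838.5000 ms
Proportion correct = 10/11
IES = 838.5000 / (10/11) = 922.350 ms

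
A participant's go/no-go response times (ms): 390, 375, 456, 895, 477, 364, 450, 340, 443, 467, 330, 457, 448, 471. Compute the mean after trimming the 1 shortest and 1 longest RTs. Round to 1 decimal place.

Sorted: 330, 340, 364, 375, 390, 443, 448, 450, 456, 457, 467, 471, 477, 895
Drop lowest 1 (330) and highest 1 (895)
Remaining (n=12): Σ = 5138, mean = 5138/12 = 428.167

428.2 ms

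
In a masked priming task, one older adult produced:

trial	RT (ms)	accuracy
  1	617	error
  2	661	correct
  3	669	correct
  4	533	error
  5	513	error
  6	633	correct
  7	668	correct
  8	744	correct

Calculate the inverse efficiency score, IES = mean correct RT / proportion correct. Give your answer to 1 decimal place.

1080.0 ms

Correct trials (n=5): 661, 669, 633, 668, 744
Mean correct RT = 3375/5 = 675.0000 ms
Proportion correct = 5/8
IES = 675.0000 / (5/8) = 1080.000 ms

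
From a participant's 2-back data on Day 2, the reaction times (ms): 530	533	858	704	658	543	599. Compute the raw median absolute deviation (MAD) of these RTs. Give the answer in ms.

66 ms

Sorted: 530, 533, 543, 599, 658, 704, 858 → median = 599
|x − 599|: 69, 66, 259, 105, 59, 56, 0
Sorted deviations: 0, 56, 59, 66, 69, 105, 259 → MAD = 66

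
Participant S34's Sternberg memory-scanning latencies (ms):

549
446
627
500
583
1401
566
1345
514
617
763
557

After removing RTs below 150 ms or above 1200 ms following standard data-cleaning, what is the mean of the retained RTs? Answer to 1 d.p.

Excluded: 1345, 1401
Retained (n=10): Σ = 5722
Mean = 5722/10 = 572.2000

572.2 ms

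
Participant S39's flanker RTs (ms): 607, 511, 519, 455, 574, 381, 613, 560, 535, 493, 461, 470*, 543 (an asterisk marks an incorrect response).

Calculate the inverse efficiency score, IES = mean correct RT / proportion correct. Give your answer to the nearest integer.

564 ms

Correct trials (n=12): 607, 511, 519, 455, 574, 381, 613, 560, 535, 493, 461, 543
Mean correct RT = 6252/12 = 521.0000 ms
Proportion correct = 12/13
IES = 521.0000 / (12/13) = 564.417 ms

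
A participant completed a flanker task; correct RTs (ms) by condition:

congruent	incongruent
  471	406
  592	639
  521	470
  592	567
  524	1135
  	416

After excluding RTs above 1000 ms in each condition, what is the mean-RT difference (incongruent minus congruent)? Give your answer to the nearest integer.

-40 ms

incongruent: exclude 1135
M(congruent) = 2700/5 = 540.000
M(incongruent) = 2498/5 = 499.600
Difference = 499.600 − 540.000 = -40.400 ms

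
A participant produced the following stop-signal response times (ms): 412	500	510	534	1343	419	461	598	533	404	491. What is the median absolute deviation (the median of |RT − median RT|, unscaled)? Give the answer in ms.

Sorted: 404, 412, 419, 461, 491, 500, 510, 533, 534, 598, 1343 → median = 500
|x − 500|: 88, 0, 10, 34, 843, 81, 39, 98, 33, 96, 9
Sorted deviations: 0, 9, 10, 33, 34, 39, 81, 88, 96, 98, 843 → MAD = 39

39 ms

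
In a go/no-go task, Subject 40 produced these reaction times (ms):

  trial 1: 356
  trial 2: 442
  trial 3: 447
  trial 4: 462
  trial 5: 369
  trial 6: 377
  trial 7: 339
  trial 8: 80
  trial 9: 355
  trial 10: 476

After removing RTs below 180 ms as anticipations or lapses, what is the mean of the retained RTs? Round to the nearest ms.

Excluded: 80
Retained (n=9): Σ = 3623
Mean = 3623/9 = 402.5556

403 ms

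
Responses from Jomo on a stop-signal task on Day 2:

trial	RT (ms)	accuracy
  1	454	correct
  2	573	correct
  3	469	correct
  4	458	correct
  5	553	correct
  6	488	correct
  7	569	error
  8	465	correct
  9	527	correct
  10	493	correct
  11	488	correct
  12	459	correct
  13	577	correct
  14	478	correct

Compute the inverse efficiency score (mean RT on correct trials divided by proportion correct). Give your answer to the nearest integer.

Correct trials (n=13): 454, 573, 469, 458, 553, 488, 465, 527, 493, 488, 459, 577, 478
Mean correct RT = 6482/13 = 498.6154 ms
Proportion correct = 13/14
IES = 498.6154 / (13/14) = 536.970 ms

537 ms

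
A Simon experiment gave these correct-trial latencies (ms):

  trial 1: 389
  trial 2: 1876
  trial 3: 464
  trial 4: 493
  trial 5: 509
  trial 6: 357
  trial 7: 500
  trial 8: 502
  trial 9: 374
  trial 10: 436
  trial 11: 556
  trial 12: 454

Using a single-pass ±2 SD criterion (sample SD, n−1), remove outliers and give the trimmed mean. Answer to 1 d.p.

n = 12, ΣRT = 6910, M = 575.833
Σ(x−M)² = 1883791.67; s = √(1883791.67/11) = 413.828
Cutoffs: 575.833 ± 2·413.828 → [-251.8, 1403.5]
Outside: 1876 → excluded.
Retained (n=11): Σ = 5034, mean = 5034/11 = 457.636

457.6 ms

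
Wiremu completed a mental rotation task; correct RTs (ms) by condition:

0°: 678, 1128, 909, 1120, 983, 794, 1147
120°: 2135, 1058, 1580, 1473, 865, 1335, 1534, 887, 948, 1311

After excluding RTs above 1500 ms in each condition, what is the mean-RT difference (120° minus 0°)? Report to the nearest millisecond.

120°: exclude 2135, 1580, 1534
M(0°) = 6759/7 = 965.571
M(120°) = 7877/7 = 1125.286
Difference = 1125.286 − 965.571 = 159.714 ms

160 ms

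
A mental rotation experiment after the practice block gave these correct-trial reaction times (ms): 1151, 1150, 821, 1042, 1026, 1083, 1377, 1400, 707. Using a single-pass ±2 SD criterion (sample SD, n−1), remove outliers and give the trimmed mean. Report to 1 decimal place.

1084.1 ms

n = 9, ΣRT = 9757, M = 1084.111
Σ(x−M)² = 410976.89; s = √(410976.89/8) = 226.654
Cutoffs: 1084.111 ± 2·226.654 → [630.8, 1537.4]
No RTs fall outside the cutoffs; all 9 retained. Mean = 9757/9 = 1084.111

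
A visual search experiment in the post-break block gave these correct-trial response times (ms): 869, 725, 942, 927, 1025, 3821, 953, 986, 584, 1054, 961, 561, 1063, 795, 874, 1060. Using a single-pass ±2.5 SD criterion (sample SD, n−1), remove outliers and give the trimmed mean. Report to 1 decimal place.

n = 16, ΣRT = 17200, M = 1075.000
Σ(x−M)² = 8408234.00; s = √(8408234.00/15) = 748.698
Cutoffs: 1075.000 ± 2.5·748.698 → [-796.7, 2946.7]
Outside: 3821 → excluded.
Retained (n=15): Σ = 13379, mean = 13379/15 = 891.933

891.9 ms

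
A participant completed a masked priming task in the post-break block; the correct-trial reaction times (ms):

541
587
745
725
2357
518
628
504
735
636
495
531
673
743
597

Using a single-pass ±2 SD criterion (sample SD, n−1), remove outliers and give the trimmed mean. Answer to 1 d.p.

n = 15, ΣRT = 11015, M = 734.333
Σ(x−M)² = 2934485.33; s = √(2934485.33/14) = 457.828
Cutoffs: 734.333 ± 2·457.828 → [-181.3, 1650.0]
Outside: 2357 → excluded.
Retained (n=14): Σ = 8658, mean = 8658/14 = 618.429

618.4 ms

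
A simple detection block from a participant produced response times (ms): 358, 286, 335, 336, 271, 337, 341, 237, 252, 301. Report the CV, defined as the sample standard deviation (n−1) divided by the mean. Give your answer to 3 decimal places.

0.138

n = 10, Σ = 3054, M = 305.4000
Σ(x−M)² = 15954.400; s = √(15954.400/9) = 42.1036
CV = 42.1036 / 305.4000 = 0.13786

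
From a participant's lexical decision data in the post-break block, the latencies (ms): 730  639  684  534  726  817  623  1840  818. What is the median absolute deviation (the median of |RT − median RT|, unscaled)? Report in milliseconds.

91 ms

Sorted: 534, 623, 639, 684, 726, 730, 817, 818, 1840 → median = 726
|x − 726|: 4, 87, 42, 192, 0, 91, 103, 1114, 92
Sorted deviations: 0, 4, 42, 87, 91, 92, 103, 192, 1114 → MAD = 91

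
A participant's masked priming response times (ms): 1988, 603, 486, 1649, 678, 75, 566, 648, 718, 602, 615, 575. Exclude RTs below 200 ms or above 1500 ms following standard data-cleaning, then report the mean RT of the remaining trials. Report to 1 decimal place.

Excluded: 75, 1649, 1988
Retained (n=9): Σ = 5491
Mean = 5491/9 = 610.1111

610.1 ms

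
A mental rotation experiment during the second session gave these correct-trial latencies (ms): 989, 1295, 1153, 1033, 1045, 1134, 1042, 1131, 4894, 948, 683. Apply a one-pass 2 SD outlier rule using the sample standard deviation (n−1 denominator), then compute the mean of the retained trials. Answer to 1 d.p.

n = 11, ΣRT = 15347, M = 1395.182
Σ(x−M)² = 13699123.64; s = √(13699123.64/10) = 1170.433
Cutoffs: 1395.182 ± 2·1170.433 → [-945.7, 3736.0]
Outside: 4894 → excluded.
Retained (n=10): Σ = 10453, mean = 10453/10 = 1045.300

1045.3 ms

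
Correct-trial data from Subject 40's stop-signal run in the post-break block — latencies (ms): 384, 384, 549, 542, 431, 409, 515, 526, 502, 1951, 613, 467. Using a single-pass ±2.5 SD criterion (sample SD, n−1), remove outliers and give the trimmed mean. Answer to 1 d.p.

483.8 ms

n = 12, ΣRT = 7273, M = 606.083
Σ(x−M)² = 2029238.92; s = √(2029238.92/11) = 429.507
Cutoffs: 606.083 ± 2.5·429.507 → [-467.7, 1679.9]
Outside: 1951 → excluded.
Retained (n=11): Σ = 5322, mean = 5322/11 = 483.818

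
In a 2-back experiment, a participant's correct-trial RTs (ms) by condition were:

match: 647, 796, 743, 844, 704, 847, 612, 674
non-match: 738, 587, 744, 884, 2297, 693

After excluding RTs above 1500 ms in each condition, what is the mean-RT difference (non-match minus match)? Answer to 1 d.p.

-4.2 ms

non-match: exclude 2297
M(match) = 5867/8 = 733.375
M(non-match) = 3646/5 = 729.200
Difference = 729.200 − 733.375 = -4.175 ms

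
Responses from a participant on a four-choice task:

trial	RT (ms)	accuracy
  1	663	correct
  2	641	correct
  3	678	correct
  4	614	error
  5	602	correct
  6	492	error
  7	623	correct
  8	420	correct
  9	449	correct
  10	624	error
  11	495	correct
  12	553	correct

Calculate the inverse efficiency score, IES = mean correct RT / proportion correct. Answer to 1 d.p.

759.1 ms

Correct trials (n=9): 663, 641, 678, 602, 623, 420, 449, 495, 553
Mean correct RT = 5124/9 = 569.3333 ms
Proportion correct = 9/12
IES = 569.3333 / (9/12) = 759.111 ms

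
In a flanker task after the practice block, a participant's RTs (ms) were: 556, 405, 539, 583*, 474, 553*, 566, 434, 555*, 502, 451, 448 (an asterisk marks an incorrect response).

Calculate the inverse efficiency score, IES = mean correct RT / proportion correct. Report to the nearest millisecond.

Correct trials (n=9): 556, 405, 539, 474, 566, 434, 502, 451, 448
Mean correct RT = 4375/9 = 486.1111 ms
Proportion correct = 9/12
IES = 486.1111 / (9/12) = 648.148 ms

648 ms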